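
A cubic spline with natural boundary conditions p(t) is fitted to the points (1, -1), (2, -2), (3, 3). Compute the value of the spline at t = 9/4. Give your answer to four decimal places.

With σ_i denoting the second derivative at x_i, h_i = 1, 1, and Δ_i = (y_(i+1) − y_i)/h_i = -1, 5:
  1·σ_0 + 4·σ_1 + 1·σ_2 = 6(Δ_1 - Δ_0) = 36
Natural end conditions: σ_0 = σ_2 = 0.
Solving: σ_0 = 0, σ_1 = 9, σ_2 = 0.
On [2, 3], p(t) = -2 + 2·(t - 2) + 9/2·(t - 2)² - 3/2·(t - 2)³.
With (t - 2) = 1/4: p(9/4) = -159/128.

-1.2422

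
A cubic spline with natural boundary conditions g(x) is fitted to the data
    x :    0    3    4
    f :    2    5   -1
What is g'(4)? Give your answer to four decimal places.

With M_i denoting the second derivative at x_i, h_i = 3, 1, and Δ_i = (y_(i+1) − y_i)/h_i = 1, -6:
  3·M_0 + 8·M_1 + 1·M_2 = 6(Δ_1 - Δ_0) = -42
Natural end conditions: M_0 = M_2 = 0.
Hence M_0 = 0, M_1 = -21/4, M_2 = 0.
On [3, 4], g'(x) = b_1 + 2c_1·(x - 3) + 3d_1·(x - 3)² with b_1 = Δ_1 - h_1(2M_1 + M_2)/6 = -17/4, c_1 = M_1/2 = -21/8, d_1 = (M_2 - M_1)/(6h_1) = 7/8. So g'(4) = -55/8.

-6.8750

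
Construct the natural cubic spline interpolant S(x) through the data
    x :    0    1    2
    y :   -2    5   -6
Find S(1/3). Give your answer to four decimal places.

Let σ_i = S''(x_i). Step sizes h_i = 1, 1; slopes of the chords Δ_i = (y_(i+1) - y_i)/h_i = 7, -11.
  1·σ_0 + 4·σ_1 + 1·σ_2 = 6(Δ_1 - Δ_0) = -108
Natural end conditions: σ_0 = σ_2 = 0.
Solving: σ_0 = 0, σ_1 = -27, σ_2 = 0.
On [0, 1], S(x) = -2 + 23/2·x + 0·x² - 9/2·x³.
With x = 1/3: S(1/3) = 5/3.

1.6667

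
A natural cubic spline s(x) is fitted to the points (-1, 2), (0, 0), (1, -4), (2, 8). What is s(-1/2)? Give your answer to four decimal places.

1.6000

With m_i denoting the second derivative at x_i, h_i = 1, 1, 1, and Δ_i = (y_(i+1) − y_i)/h_i = -2, -4, 12:
  1·m_0 + 4·m_1 + 1·m_2 = 6(Δ_1 - Δ_0) = -12
  1·m_1 + 4·m_2 + 1·m_3 = 6(Δ_2 - Δ_1) = 96
Natural end conditions: m_0 = m_3 = 0.
Solving: m_0 = 0, m_1 = -48/5, m_2 = 132/5, m_3 = 0.
On [-1, 0], s(x) = 2 - 2/5·(x + 1) + 0·(x + 1)² - 8/5·(x + 1)³.
With (x + 1) = 1/2: s(-1/2) = 8/5.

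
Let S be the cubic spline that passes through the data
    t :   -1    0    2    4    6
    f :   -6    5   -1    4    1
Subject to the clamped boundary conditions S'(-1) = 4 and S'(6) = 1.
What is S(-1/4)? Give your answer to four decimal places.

With σ_i denoting the second derivative at x_i, h_i = 1, 2, 2, 2, and Δ_i = (y_(i+1) − y_i)/h_i = 11, -3, 5/2, -3/2:
  1·σ_0 + 6·σ_1 + 2·σ_2 = 6(Δ_1 - Δ_0) = -84
  2·σ_1 + 8·σ_2 + 2·σ_3 = 6(Δ_2 - Δ_1) = 33
  2·σ_2 + 8·σ_3 + 2·σ_4 = 6(Δ_3 - Δ_2) = -24
Clamped end conditions give two more equations: 2h_0·σ_0 + h_0·σ_1 = 6(Δ_0 - S'(-1)) = 42 and h_3·σ_3 + 2h_3·σ_4 = 6(S'(6) - Δ_3) = 15.
Forward elimination and back-substitution give σ_0 = 1407/43, σ_1 = -1008/43, σ_2 = 1029/86, σ_3 = -681/86, σ_4 = 663/86.
On [-1, 0], S(t) = -6 + 4·(t + 1) + 1407/86·(t + 1)² - 805/86·(t + 1)³.
With (t + 1) = 3/4: S(-1/4) = 12405/5504.

2.2538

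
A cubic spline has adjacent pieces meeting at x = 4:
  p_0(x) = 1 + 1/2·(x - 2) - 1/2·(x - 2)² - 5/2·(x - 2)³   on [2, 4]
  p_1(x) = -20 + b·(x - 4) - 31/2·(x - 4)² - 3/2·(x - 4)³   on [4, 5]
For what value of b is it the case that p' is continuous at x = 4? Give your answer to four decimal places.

p_0'(x) = 1/2 - 1·(x - 2) - 15/2·(x - 2)², so p_0'(4) = -63/2. On the right, p_1'(4) = b, so b = -63/2.

-31.5000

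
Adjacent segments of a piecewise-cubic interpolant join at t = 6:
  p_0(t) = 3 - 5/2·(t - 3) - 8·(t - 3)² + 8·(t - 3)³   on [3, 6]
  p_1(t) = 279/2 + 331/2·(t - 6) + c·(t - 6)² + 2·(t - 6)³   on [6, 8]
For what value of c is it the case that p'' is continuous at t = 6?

64

p_0''(t) = -16 + 48·(t - 3), so p_0''(6) = 128. On the right, p_1''(6) = 2c, so c = 64.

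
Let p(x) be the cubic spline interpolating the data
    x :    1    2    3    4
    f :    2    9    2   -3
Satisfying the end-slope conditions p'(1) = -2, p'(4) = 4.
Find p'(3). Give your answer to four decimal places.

-10.8000

Put M_i = p'' at the i-th knot. Here h = (1, 1, 1) and Δ = (7, -7, -5), so the interior equations h_(i-1)·M_(i-1) + 2(h_(i-1)+h_i)·M_i + h_i·M_(i+1) = 6(Δ_i − Δ_(i-1)) read
  1·M_0 + 4·M_1 + 1·M_2 = 6(Δ_1 - Δ_0) = -84
  1·M_1 + 4·M_2 + 1·M_3 = 6(Δ_2 - Δ_1) = 12
Clamped end conditions give two more equations: 2h_0·M_0 + h_0·M_1 = 6(Δ_0 - p'(1)) = 54 and h_2·M_2 + 2h_2·M_3 = 6(p'(4) - Δ_2) = 54.
Forward elimination and back-substitution give M_0 = 218/5, M_1 = -166/5, M_2 = 26/5, M_3 = 122/5.
On [3, 4], p'(x) = b_2 + 2c_2·(x - 3) + 3d_2·(x - 3)² with b_2 = Δ_2 - h_2(2M_2 + M_3)/6 = -54/5, c_2 = M_2/2 = 13/5, d_2 = (M_3 - M_2)/(6h_2) = 16/5. So p'(3) = -54/5.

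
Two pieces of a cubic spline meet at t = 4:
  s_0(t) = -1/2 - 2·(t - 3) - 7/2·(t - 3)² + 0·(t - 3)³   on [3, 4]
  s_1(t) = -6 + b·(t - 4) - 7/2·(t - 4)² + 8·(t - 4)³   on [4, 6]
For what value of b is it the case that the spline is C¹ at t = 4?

-9

s_0'(t) = -2 - 7·(t - 3) + 0·(t - 3)², so s_0'(4) = -9. On the right, s_1'(4) = b, so b = -9.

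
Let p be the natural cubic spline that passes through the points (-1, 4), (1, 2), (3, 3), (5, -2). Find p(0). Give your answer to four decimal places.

2.5500

Write m_i for p''(x_i). With h_i = 2, 2, 2 and divided differences Δ_i = -1, 1/2, -5/2, the continuity of p' gives the tridiagonal system
  2·m_0 + 8·m_1 + 2·m_2 = 6(Δ_1 - Δ_0) = 9
  2·m_1 + 8·m_2 + 2·m_3 = 6(Δ_2 - Δ_1) = -18
Natural end conditions: m_0 = m_3 = 0.
Solving: m_0 = 0, m_1 = 9/5, m_2 = -27/10, m_3 = 0.
On [-1, 1], p(x) = 4 - 8/5·(x + 1) + 0·(x + 1)² + 3/20·(x + 1)³.
With (x + 1) = 1: p(0) = 51/20.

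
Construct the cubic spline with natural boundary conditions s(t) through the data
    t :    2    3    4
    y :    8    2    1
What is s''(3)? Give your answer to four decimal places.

7.5000

Put M_i = s'' at the i-th knot. Here h = (1, 1) and Δ = (-6, -1), so the interior equations h_(i-1)·M_(i-1) + 2(h_(i-1)+h_i)·M_i + h_i·M_(i+1) = 6(Δ_i − Δ_(i-1)) read
  1·M_0 + 4·M_1 + 1·M_2 = 6(Δ_1 - Δ_0) = 30
Natural end conditions: M_0 = M_2 = 0.
Forward elimination and back-substitution give M_0 = 0, M_1 = 15/2, M_2 = 0.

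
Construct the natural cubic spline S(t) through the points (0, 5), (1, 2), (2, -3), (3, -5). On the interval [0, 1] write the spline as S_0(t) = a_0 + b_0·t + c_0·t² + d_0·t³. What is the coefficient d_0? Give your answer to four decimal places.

Let m_i = S''(x_i). Step sizes h_i = 1, 1, 1; slopes of the chords Δ_i = (y_(i+1) - y_i)/h_i = -3, -5, -2.
  1·m_0 + 4·m_1 + 1·m_2 = 6(Δ_1 - Δ_0) = -12
  1·m_1 + 4·m_2 + 1·m_3 = 6(Δ_2 - Δ_1) = 18
Natural end conditions: m_0 = m_3 = 0.
Forward elimination and back-substitution give m_0 = 0, m_1 = -22/5, m_2 = 28/5, m_3 = 0.
On [0, 1], with S_0(t) = a_0 + b_0·t + c_0·t² + d_0·t³: c_0 = m_0/2 = 0, d_0 = (m_1 - m_0)/(6h_0) = -11/15, b_0 = Δ_0 - h_0(2m_0 + m_1)/6 = -34/15.

-0.7333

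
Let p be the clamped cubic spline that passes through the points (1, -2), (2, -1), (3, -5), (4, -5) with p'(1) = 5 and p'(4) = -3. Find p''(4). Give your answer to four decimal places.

Put m_i = p'' at the i-th knot. Here h = (1, 1, 1) and Δ = (1, -4, 0), so the interior equations h_(i-1)·m_(i-1) + 2(h_(i-1)+h_i)·m_i + h_i·m_(i+1) = 6(Δ_i − Δ_(i-1)) read
  1·m_0 + 4·m_1 + 1·m_2 = 6(Δ_1 - Δ_0) = -30
  1·m_1 + 4·m_2 + 1·m_3 = 6(Δ_2 - Δ_1) = 24
Clamped end conditions give two more equations: 2h_0·m_0 + h_0·m_1 = 6(Δ_0 - p'(1)) = -24 and h_2·m_2 + 2h_2·m_3 = 6(p'(4) - Δ_2) = -18.
Solving: m_0 = -116/15, m_1 = -128/15, m_2 = 178/15, m_3 = -224/15.

-14.9333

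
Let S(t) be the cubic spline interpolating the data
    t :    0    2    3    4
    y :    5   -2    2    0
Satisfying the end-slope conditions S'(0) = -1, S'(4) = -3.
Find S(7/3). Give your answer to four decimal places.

-0.8266

Let m_i = S''(x_i). Step sizes h_i = 2, 1, 1; slopes of the chords Δ_i = (y_(i+1) - y_i)/h_i = -7/2, 4, -2.
  2·m_0 + 6·m_1 + 1·m_2 = 6(Δ_1 - Δ_0) = 45
  1·m_1 + 4·m_2 + 1·m_3 = 6(Δ_2 - Δ_1) = -36
Clamped end conditions give two more equations: 2h_0·m_0 + h_0·m_1 = 6(Δ_0 - S'(0)) = -15 and h_2·m_2 + 2h_2·m_3 = 6(S'(4) - Δ_2) = -6.
Hence m_0 = -227/22, m_1 = 289/22, m_2 = -145/11, m_3 = 79/22.
On [2, 3], S(t) = -2 + 20/11·(t - 2) + 289/44·(t - 2)² - 193/44·(t - 2)³.
With (t - 2) = 1/3: S(7/3) = -491/594.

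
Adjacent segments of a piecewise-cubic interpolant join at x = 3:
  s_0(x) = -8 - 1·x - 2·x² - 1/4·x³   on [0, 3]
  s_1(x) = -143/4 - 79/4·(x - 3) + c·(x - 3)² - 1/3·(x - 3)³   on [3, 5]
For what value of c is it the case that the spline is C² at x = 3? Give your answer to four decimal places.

-4.2500

s_0''(x) = -4 - 3/2·x, so s_0''(3) = -17/2. On the right, s_1''(3) = 2c, so c = -17/4.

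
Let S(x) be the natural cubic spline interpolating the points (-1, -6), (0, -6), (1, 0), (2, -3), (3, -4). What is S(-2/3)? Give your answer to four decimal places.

Write M_i for S''(x_i). With h_i = 1, 1, 1, 1 and divided differences Δ_i = 0, 6, -3, -1, the continuity of S' gives the tridiagonal system
  1·M_0 + 4·M_1 + 1·M_2 = 6(Δ_1 - Δ_0) = 36
  1·M_1 + 4·M_2 + 1·M_3 = 6(Δ_2 - Δ_1) = -54
  1·M_2 + 4·M_3 + 1·M_4 = 6(Δ_3 - Δ_2) = 12
Natural end conditions: M_0 = M_4 = 0.
Solving the tridiagonal system: M_0 = 0, M_1 = 96/7, M_2 = -132/7, M_3 = 54/7, M_4 = 0.
On [-1, 0], S(x) = -6 - 16/7·(x + 1) + 0·(x + 1)² + 16/7·(x + 1)³.
With (x + 1) = 1/3: S(-2/3) = -1262/189.

-6.6772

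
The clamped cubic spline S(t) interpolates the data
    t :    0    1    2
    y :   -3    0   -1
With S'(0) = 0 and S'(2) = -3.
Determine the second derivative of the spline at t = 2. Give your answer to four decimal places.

-1.5000

Let m_i = S''(x_i). Step sizes h_i = 1, 1; slopes of the chords Δ_i = (y_(i+1) - y_i)/h_i = 3, -1.
  1·m_0 + 4·m_1 + 1·m_2 = 6(Δ_1 - Δ_0) = -24
Clamped end conditions give two more equations: 2h_0·m_0 + h_0·m_1 = 6(Δ_0 - S'(0)) = 18 and h_1·m_1 + 2h_1·m_2 = 6(S'(2) - Δ_1) = -12.
Hence m_0 = 27/2, m_1 = -9, m_2 = -3/2.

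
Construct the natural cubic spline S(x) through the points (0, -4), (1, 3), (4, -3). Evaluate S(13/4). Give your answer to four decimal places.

0.8730

Let σ_i = S''(x_i). Step sizes h_i = 1, 3; slopes of the chords Δ_i = (y_(i+1) - y_i)/h_i = 7, -2.
  1·σ_0 + 8·σ_1 + 3·σ_2 = 6(Δ_1 - Δ_0) = -54
Natural end conditions: σ_0 = σ_2 = 0.
Forward elimination and back-substitution give σ_0 = 0, σ_1 = -27/4, σ_2 = 0.
On [1, 4], S(x) = 3 + 19/4·(x - 1) - 27/8·(x - 1)² + 3/8·(x - 1)³.
With (x - 1) = 9/4: S(13/4) = 447/512.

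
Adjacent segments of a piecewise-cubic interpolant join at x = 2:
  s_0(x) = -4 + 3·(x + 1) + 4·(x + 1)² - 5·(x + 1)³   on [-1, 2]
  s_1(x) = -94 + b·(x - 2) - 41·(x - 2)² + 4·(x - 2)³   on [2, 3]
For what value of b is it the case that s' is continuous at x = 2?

-108

s_0'(x) = 3 + 8·(x + 1) - 15·(x + 1)², so s_0'(2) = -108. On the right, s_1'(2) = b, so b = -108.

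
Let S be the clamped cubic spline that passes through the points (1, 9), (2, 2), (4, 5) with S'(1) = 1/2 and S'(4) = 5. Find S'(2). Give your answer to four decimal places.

-7.2500

With M_i denoting the second derivative at x_i, h_i = 1, 2, and Δ_i = (y_(i+1) − y_i)/h_i = -7, 3/2:
  1·M_0 + 6·M_1 + 2·M_2 = 6(Δ_1 - Δ_0) = 51
Clamped end conditions give two more equations: 2h_0·M_0 + h_0·M_1 = 6(Δ_0 - S'(1)) = -45 and h_1·M_1 + 2h_1·M_2 = 6(S'(4) - Δ_1) = 21.
Solving the tridiagonal system: M_0 = -59/2, M_1 = 14, M_2 = -7/4.
On [2, 4], S'(x) = b_1 + 2c_1·(x - 2) + 3d_1·(x - 2)² with b_1 = Δ_1 - h_1(2M_1 + M_2)/6 = -29/4, c_1 = M_1/2 = 7, d_1 = (M_2 - M_1)/(6h_1) = -21/16. So S'(2) = -29/4.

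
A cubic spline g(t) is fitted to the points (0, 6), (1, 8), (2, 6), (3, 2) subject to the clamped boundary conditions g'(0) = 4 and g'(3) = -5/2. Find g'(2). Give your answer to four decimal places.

-3.8667

Put σ_i = g'' at the i-th knot. Here h = (1, 1, 1) and Δ = (2, -2, -4), so the interior equations h_(i-1)·σ_(i-1) + 2(h_(i-1)+h_i)·σ_i + h_i·σ_(i+1) = 6(Δ_i − Δ_(i-1)) read
  1·σ_0 + 4·σ_1 + 1·σ_2 = 6(Δ_1 - Δ_0) = -24
  1·σ_1 + 4·σ_2 + 1·σ_3 = 6(Δ_2 - Δ_1) = -12
Clamped end conditions give two more equations: 2h_0·σ_0 + h_0·σ_1 = 6(Δ_0 - g'(0)) = -12 and h_2·σ_2 + 2h_2·σ_3 = 6(g'(3) - Δ_2) = 9.
Forward elimination and back-substitution give σ_0 = -59/15, σ_1 = -62/15, σ_2 = -53/15, σ_3 = 94/15.
On [2, 3], g'(t) = b_2 + 2c_2·(t - 2) + 3d_2·(t - 2)² with b_2 = Δ_2 - h_2(2σ_2 + σ_3)/6 = -58/15, c_2 = σ_2/2 = -53/30, d_2 = (σ_3 - σ_2)/(6h_2) = 49/30. So g'(2) = -58/15.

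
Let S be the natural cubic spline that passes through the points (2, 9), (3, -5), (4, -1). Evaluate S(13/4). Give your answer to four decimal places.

Put m_i = S'' at the i-th knot. Here h = (1, 1) and Δ = (-14, 4), so the interior equations h_(i-1)·m_(i-1) + 2(h_(i-1)+h_i)·m_i + h_i·m_(i+1) = 6(Δ_i − Δ_(i-1)) read
  1·m_0 + 4·m_1 + 1·m_2 = 6(Δ_1 - Δ_0) = 108
Natural end conditions: m_0 = m_2 = 0.
Solving the tridiagonal system: m_0 = 0, m_1 = 27, m_2 = 0.
On [3, 4], S(x) = -5 - 5·(x - 3) + 27/2·(x - 3)² - 9/2·(x - 3)³.
With (x - 3) = 1/4: S(13/4) = -701/128.

-5.4766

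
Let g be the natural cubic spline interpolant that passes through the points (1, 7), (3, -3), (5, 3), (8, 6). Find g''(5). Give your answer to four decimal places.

-2.5263

Put σ_i = g'' at the i-th knot. Here h = (2, 2, 3) and Δ = (-5, 3, 1), so the interior equations h_(i-1)·σ_(i-1) + 2(h_(i-1)+h_i)·σ_i + h_i·σ_(i+1) = 6(Δ_i − Δ_(i-1)) read
  2·σ_0 + 8·σ_1 + 2·σ_2 = 6(Δ_1 - Δ_0) = 48
  2·σ_1 + 10·σ_2 + 3·σ_3 = 6(Δ_2 - Δ_1) = -12
Natural end conditions: σ_0 = σ_3 = 0.
Forward elimination and back-substitution give σ_0 = 0, σ_1 = 126/19, σ_2 = -48/19, σ_3 = 0.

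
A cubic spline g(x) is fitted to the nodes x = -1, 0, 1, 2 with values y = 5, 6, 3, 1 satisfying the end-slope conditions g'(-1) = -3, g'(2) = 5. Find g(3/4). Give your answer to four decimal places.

4.2156

With M_i denoting the second derivative at x_i, h_i = 1, 1, 1, and Δ_i = (y_(i+1) − y_i)/h_i = 1, -3, -2:
  1·M_0 + 4·M_1 + 1·M_2 = 6(Δ_1 - Δ_0) = -24
  1·M_1 + 4·M_2 + 1·M_3 = 6(Δ_2 - Δ_1) = 6
Clamped end conditions give two more equations: 2h_0·M_0 + h_0·M_1 = 6(Δ_0 - g'(-1)) = 24 and h_2·M_2 + 2h_2·M_3 = 6(g'(2) - Δ_2) = 42.
Solving the tridiagonal system: M_0 = 254/15, M_1 = -148/15, M_2 = -22/15, M_3 = 326/15.
On [0, 1], g(x) = 6 + 8/15·x - 74/15·x² + 7/5·x³.
With x = 3/4: g(3/4) = 1349/320.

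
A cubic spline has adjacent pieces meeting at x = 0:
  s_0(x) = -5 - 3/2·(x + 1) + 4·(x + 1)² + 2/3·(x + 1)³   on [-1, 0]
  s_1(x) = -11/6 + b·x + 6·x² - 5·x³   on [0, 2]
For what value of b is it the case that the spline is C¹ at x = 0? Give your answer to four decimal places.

8.5000

s_0'(x) = -3/2 + 8·(x + 1) + 2·(x + 1)², so s_0'(0) = 17/2. On the right, s_1'(0) = b, so b = 17/2.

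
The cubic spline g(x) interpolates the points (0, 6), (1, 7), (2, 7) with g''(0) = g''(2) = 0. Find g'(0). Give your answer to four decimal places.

Put M_i = g'' at the i-th knot. Here h = (1, 1) and Δ = (1, 0), so the interior equations h_(i-1)·M_(i-1) + 2(h_(i-1)+h_i)·M_i + h_i·M_(i+1) = 6(Δ_i − Δ_(i-1)) read
  1·M_0 + 4·M_1 + 1·M_2 = 6(Δ_1 - Δ_0) = -6
Natural end conditions: M_0 = M_2 = 0.
Forward elimination and back-substitution give M_0 = 0, M_1 = -3/2, M_2 = 0.
On [0, 1], g'(x) = b_0 + 2c_0·x + 3d_0·x² with b_0 = Δ_0 - h_0(2M_0 + M_1)/6 = 5/4, c_0 = M_0/2 = 0, d_0 = (M_1 - M_0)/(6h_0) = -1/4. So g'(0) = 5/4.

1.2500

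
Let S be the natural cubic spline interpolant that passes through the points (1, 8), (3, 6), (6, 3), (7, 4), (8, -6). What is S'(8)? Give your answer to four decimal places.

-12.9234

Put σ_i = S'' at the i-th knot. Here h = (2, 3, 1, 1) and Δ = (-1, -1, 1, -10), so the interior equations h_(i-1)·σ_(i-1) + 2(h_(i-1)+h_i)·σ_i + h_i·σ_(i+1) = 6(Δ_i − Δ_(i-1)) read
  2·σ_0 + 10·σ_1 + 3·σ_2 = 6(Δ_1 - Δ_0) = 0
  3·σ_1 + 8·σ_2 + 1·σ_3 = 6(Δ_2 - Δ_1) = 12
  1·σ_2 + 4·σ_3 + 1·σ_4 = 6(Δ_3 - Δ_2) = -66
Natural end conditions: σ_0 = σ_4 = 0.
Solving: σ_0 = 0, σ_1 = -171/137, σ_2 = 570/137, σ_3 = -2403/137, σ_4 = 0.
On [7, 8], S'(x) = b_3 + 2c_3·(x - 7) + 3d_3·(x - 7)² with b_3 = Δ_3 - h_3(2σ_3 + σ_4)/6 = -569/137, c_3 = σ_3/2 = -2403/274, d_3 = (σ_4 - σ_3)/(6h_3) = 801/274. So S'(8) = -3541/274.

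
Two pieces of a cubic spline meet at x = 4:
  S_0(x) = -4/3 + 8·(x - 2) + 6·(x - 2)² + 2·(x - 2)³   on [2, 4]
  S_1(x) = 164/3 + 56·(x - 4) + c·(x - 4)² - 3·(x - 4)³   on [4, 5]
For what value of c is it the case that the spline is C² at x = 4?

S_0''(x) = 12 + 12·(x - 2), so S_0''(4) = 36. On the right, S_1''(4) = 2c, so c = 18.

18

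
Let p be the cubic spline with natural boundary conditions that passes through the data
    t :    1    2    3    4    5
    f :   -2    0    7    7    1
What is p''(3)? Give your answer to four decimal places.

-11.5714

With M_i denoting the second derivative at x_i, h_i = 1, 1, 1, 1, and Δ_i = (y_(i+1) − y_i)/h_i = 2, 7, 0, -6:
  1·M_0 + 4·M_1 + 1·M_2 = 6(Δ_1 - Δ_0) = 30
  1·M_1 + 4·M_2 + 1·M_3 = 6(Δ_2 - Δ_1) = -42
  1·M_2 + 4·M_3 + 1·M_4 = 6(Δ_3 - Δ_2) = -36
Natural end conditions: M_0 = M_4 = 0.
Hence M_0 = 0, M_1 = 291/28, M_2 = -81/7, M_3 = -171/28, M_4 = 0.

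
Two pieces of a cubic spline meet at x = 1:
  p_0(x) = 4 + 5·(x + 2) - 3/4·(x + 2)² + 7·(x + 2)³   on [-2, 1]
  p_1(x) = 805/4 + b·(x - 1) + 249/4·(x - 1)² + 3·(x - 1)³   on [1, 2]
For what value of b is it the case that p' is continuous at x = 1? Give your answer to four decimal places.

189.5000

p_0'(x) = 5 - 3/2·(x + 2) + 21·(x + 2)², so p_0'(1) = 379/2. On the right, p_1'(1) = b, so b = 379/2.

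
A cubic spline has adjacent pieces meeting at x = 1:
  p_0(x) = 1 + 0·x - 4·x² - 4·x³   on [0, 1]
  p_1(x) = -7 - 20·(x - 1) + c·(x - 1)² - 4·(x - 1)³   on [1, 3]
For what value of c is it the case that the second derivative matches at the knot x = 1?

p_0''(x) = -8 - 24·x, so p_0''(1) = -32. On the right, p_1''(1) = 2c, so c = -16.

-16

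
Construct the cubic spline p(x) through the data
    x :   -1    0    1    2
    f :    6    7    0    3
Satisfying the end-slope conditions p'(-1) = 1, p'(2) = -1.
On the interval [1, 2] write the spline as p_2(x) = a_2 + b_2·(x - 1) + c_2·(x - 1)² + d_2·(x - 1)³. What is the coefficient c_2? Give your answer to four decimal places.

Let M_i = p''(x_i). Step sizes h_i = 1, 1, 1; slopes of the chords Δ_i = (y_(i+1) - y_i)/h_i = 1, -7, 3.
  1·M_0 + 4·M_1 + 1·M_2 = 6(Δ_1 - Δ_0) = -48
  1·M_1 + 4·M_2 + 1·M_3 = 6(Δ_2 - Δ_1) = 60
Clamped end conditions give two more equations: 2h_0·M_0 + h_0·M_1 = 6(Δ_0 - p'(-1)) = 0 and h_2·M_2 + 2h_2·M_3 = 6(p'(2) - Δ_2) = -24.
Forward elimination and back-substitution give M_0 = 32/3, M_1 = -64/3, M_2 = 80/3, M_3 = -76/3.
On [1, 2], with p_2(x) = a_2 + b_2·(x - 1) + c_2·(x - 1)² + d_2·(x - 1)³: c_2 = M_2/2 = 40/3, d_2 = (M_3 - M_2)/(6h_2) = -26/3, b_2 = Δ_2 - h_2(2M_2 + M_3)/6 = -5/3.

13.3333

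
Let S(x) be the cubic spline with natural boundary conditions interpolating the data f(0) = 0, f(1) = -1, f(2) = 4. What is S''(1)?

Write M_i for S''(x_i). With h_i = 1, 1 and divided differences Δ_i = -1, 5, the continuity of S' gives the tridiagonal system
  1·M_0 + 4·M_1 + 1·M_2 = 6(Δ_1 - Δ_0) = 36
Natural end conditions: M_0 = M_2 = 0.
Solving the tridiagonal system: M_0 = 0, M_1 = 9, M_2 = 0.

9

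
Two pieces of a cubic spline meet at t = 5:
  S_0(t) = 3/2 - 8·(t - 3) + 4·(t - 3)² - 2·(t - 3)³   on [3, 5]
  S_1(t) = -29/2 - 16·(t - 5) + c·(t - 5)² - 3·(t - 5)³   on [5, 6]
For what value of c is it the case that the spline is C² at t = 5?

S_0''(t) = 8 - 12·(t - 3), so S_0''(5) = -16. On the right, S_1''(5) = 2c, so c = -8.

-8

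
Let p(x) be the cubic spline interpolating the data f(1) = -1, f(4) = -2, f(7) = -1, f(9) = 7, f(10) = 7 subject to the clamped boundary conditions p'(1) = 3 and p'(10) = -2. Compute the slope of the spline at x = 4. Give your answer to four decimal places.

-1.6250

Let m_i = p''(x_i). Step sizes h_i = 3, 3, 2, 1; slopes of the chords Δ_i = (y_(i+1) - y_i)/h_i = -1/3, 1/3, 4, 0.
  3·m_0 + 12·m_1 + 3·m_2 = 6(Δ_1 - Δ_0) = 4
  3·m_1 + 10·m_2 + 2·m_3 = 6(Δ_2 - Δ_1) = 22
  2·m_2 + 6·m_3 + 1·m_4 = 6(Δ_3 - Δ_2) = -24
Clamped end conditions give two more equations: 2h_0·m_0 + h_0·m_1 = 6(Δ_0 - p'(1)) = -20 and h_3·m_3 + 2h_3·m_4 = 6(p'(10) - Δ_3) = -12.
Solving: m_0 = -43/12, m_1 = 1/2, m_2 = 35/12, m_3 = -13/3, m_4 = -23/6.
On [4, 7], p'(x) = b_1 + 2c_1·(x - 4) + 3d_1·(x - 4)² with b_1 = Δ_1 - h_1(2m_1 + m_2)/6 = -13/8, c_1 = m_1/2 = 1/4, d_1 = (m_2 - m_1)/(6h_1) = 29/216. So p'(4) = -13/8.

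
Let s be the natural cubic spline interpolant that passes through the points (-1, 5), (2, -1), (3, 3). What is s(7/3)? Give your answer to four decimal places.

0.0556

Put M_i = s'' at the i-th knot. Here h = (3, 1) and Δ = (-2, 4), so the interior equations h_(i-1)·M_(i-1) + 2(h_(i-1)+h_i)·M_i + h_i·M_(i+1) = 6(Δ_i − Δ_(i-1)) read
  3·M_0 + 8·M_1 + 1·M_2 = 6(Δ_1 - Δ_0) = 36
Natural end conditions: M_0 = M_2 = 0.
Hence M_0 = 0, M_1 = 9/2, M_2 = 0.
On [2, 3], s(t) = -1 + 5/2·(t - 2) + 9/4·(t - 2)² - 3/4·(t - 2)³.
With (t - 2) = 1/3: s(7/3) = 1/18.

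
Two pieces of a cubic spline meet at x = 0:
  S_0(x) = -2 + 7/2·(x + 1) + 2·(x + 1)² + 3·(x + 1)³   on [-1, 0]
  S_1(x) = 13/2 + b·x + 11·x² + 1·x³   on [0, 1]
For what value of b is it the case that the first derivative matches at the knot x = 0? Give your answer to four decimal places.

S_0'(x) = 7/2 + 4·(x + 1) + 9·(x + 1)², so S_0'(0) = 33/2. On the right, S_1'(0) = b, so b = 33/2.

16.5000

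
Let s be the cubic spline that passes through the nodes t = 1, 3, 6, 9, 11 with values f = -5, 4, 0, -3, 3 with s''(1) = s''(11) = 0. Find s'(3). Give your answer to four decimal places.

2.0627

With σ_i denoting the second derivative at x_i, h_i = 2, 3, 3, 2, and Δ_i = (y_(i+1) − y_i)/h_i = 9/2, -4/3, -1, 3:
  2·σ_0 + 10·σ_1 + 3·σ_2 = 6(Δ_1 - Δ_0) = -35
  3·σ_1 + 12·σ_2 + 3·σ_3 = 6(Δ_2 - Δ_1) = 2
  3·σ_2 + 10·σ_3 + 2·σ_4 = 6(Δ_3 - Δ_2) = 24
Natural end conditions: σ_0 = σ_4 = 0.
Solving: σ_0 = 0, σ_1 = -1243/340, σ_2 = 53/102, σ_3 = 763/340, σ_4 = 0.
On [3, 6], s'(t) = b_1 + 2c_1·(t - 3) + 3d_1·(t - 3)² with b_1 = Δ_1 - h_1(2σ_1 + σ_2)/6 = 526/255, c_1 = σ_1/2 = -1243/680, d_1 = (σ_2 - σ_1)/(6h_1) = 4259/18360. So s'(3) = 526/255.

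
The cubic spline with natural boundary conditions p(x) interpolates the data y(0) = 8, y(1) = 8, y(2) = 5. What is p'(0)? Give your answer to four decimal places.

Let M_i = p''(x_i). Step sizes h_i = 1, 1; slopes of the chords Δ_i = (y_(i+1) - y_i)/h_i = 0, -3.
  1·M_0 + 4·M_1 + 1·M_2 = 6(Δ_1 - Δ_0) = -18
Natural end conditions: M_0 = M_2 = 0.
Solving: M_0 = 0, M_1 = -9/2, M_2 = 0.
On [0, 1], p'(x) = b_0 + 2c_0·x + 3d_0·x² with b_0 = Δ_0 - h_0(2M_0 + M_1)/6 = 3/4, c_0 = M_0/2 = 0, d_0 = (M_1 - M_0)/(6h_0) = -3/4. So p'(0) = 3/4.

0.7500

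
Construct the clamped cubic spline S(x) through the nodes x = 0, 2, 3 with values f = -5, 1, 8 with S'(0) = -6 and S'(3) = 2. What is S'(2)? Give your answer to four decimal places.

8.8333

With m_i denoting the second derivative at x_i, h_i = 2, 1, and Δ_i = (y_(i+1) − y_i)/h_i = 3, 7:
  2·m_0 + 6·m_1 + 1·m_2 = 6(Δ_1 - Δ_0) = 24
Clamped end conditions give two more equations: 2h_0·m_0 + h_0·m_1 = 6(Δ_0 - S'(0)) = 54 and h_1·m_1 + 2h_1·m_2 = 6(S'(3) - Δ_1) = -30.
Solving the tridiagonal system: m_0 = 73/6, m_1 = 8/3, m_2 = -49/3.
On [2, 3], S'(x) = b_1 + 2c_1·(x - 2) + 3d_1·(x - 2)² with b_1 = Δ_1 - h_1(2m_1 + m_2)/6 = 53/6, c_1 = m_1/2 = 4/3, d_1 = (m_2 - m_1)/(6h_1) = -19/6. So S'(2) = 53/6.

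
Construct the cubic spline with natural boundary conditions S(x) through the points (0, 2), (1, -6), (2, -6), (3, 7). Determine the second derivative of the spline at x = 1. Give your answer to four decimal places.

Put m_i = S'' at the i-th knot. Here h = (1, 1, 1) and Δ = (-8, 0, 13), so the interior equations h_(i-1)·m_(i-1) + 2(h_(i-1)+h_i)·m_i + h_i·m_(i+1) = 6(Δ_i − Δ_(i-1)) read
  1·m_0 + 4·m_1 + 1·m_2 = 6(Δ_1 - Δ_0) = 48
  1·m_1 + 4·m_2 + 1·m_3 = 6(Δ_2 - Δ_1) = 78
Natural end conditions: m_0 = m_3 = 0.
Solving: m_0 = 0, m_1 = 38/5, m_2 = 88/5, m_3 = 0.

7.6000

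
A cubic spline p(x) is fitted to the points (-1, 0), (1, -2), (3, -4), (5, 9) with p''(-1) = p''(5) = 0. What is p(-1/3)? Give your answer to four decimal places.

Let σ_i = p''(x_i). Step sizes h_i = 2, 2, 2; slopes of the chords Δ_i = (y_(i+1) - y_i)/h_i = -1, -1, 13/2.
  2·σ_0 + 8·σ_1 + 2·σ_2 = 6(Δ_1 - Δ_0) = 0
  2·σ_1 + 8·σ_2 + 2·σ_3 = 6(Δ_2 - Δ_1) = 45
Natural end conditions: σ_0 = σ_3 = 0.
Solving the tridiagonal system: σ_0 = 0, σ_1 = -3/2, σ_2 = 6, σ_3 = 0.
On [-1, 1], p(x) = 0 - 1/2·(x + 1) + 0·(x + 1)² - 1/8·(x + 1)³.
With (x + 1) = 2/3: p(-1/3) = -10/27.

-0.3704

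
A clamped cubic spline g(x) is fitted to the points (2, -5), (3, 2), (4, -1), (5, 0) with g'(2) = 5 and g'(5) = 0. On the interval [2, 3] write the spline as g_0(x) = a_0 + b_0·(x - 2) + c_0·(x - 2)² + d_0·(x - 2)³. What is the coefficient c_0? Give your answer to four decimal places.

Put m_i = g'' at the i-th knot. Here h = (1, 1, 1) and Δ = (7, -3, 1), so the interior equations h_(i-1)·m_(i-1) + 2(h_(i-1)+h_i)·m_i + h_i·m_(i+1) = 6(Δ_i − Δ_(i-1)) read
  1·m_0 + 4·m_1 + 1·m_2 = 6(Δ_1 - Δ_0) = -60
  1·m_1 + 4·m_2 + 1·m_3 = 6(Δ_2 - Δ_1) = 24
Clamped end conditions give two more equations: 2h_0·m_0 + h_0·m_1 = 6(Δ_0 - g'(2)) = 12 and h_2·m_2 + 2h_2·m_3 = 6(g'(5) - Δ_2) = -6.
Hence m_0 = 262/15, m_1 = -344/15, m_2 = 214/15, m_3 = -152/15.
On [2, 3], with g_0(x) = a_0 + b_0·(x - 2) + c_0·(x - 2)² + d_0·(x - 2)³: c_0 = m_0/2 = 131/15, d_0 = (m_1 - m_0)/(6h_0) = -101/15, b_0 = Δ_0 - h_0(2m_0 + m_1)/6 = 5.

8.7333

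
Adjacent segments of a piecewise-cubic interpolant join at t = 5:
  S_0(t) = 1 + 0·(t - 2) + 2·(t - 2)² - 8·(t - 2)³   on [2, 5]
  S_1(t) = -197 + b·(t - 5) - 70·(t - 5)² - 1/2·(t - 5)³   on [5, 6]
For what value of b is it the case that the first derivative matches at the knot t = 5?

-204

S_0'(t) = 0 + 4·(t - 2) - 24·(t - 2)², so S_0'(5) = -204. On the right, S_1'(5) = b, so b = -204.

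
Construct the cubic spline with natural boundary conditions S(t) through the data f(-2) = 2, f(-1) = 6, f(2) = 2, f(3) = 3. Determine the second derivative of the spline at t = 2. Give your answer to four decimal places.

3.7818

Put σ_i = S'' at the i-th knot. Here h = (1, 3, 1) and Δ = (4, -4/3, 1), so the interior equations h_(i-1)·σ_(i-1) + 2(h_(i-1)+h_i)·σ_i + h_i·σ_(i+1) = 6(Δ_i − Δ_(i-1)) read
  1·σ_0 + 8·σ_1 + 3·σ_2 = 6(Δ_1 - Δ_0) = -32
  3·σ_1 + 8·σ_2 + 1·σ_3 = 6(Δ_2 - Δ_1) = 14
Natural end conditions: σ_0 = σ_3 = 0.
Hence σ_0 = 0, σ_1 = -298/55, σ_2 = 208/55, σ_3 = 0.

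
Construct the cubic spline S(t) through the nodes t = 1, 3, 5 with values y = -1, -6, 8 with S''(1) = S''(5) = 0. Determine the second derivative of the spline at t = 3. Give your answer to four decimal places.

Let σ_i = S''(x_i). Step sizes h_i = 2, 2; slopes of the chords Δ_i = (y_(i+1) - y_i)/h_i = -5/2, 7.
  2·σ_0 + 8·σ_1 + 2·σ_2 = 6(Δ_1 - Δ_0) = 57
Natural end conditions: σ_0 = σ_2 = 0.
Forward elimination and back-substitution give σ_0 = 0, σ_1 = 57/8, σ_2 = 0.

7.1250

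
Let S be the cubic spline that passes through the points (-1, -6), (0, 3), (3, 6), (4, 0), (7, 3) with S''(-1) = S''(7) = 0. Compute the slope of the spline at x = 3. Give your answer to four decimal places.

With M_i denoting the second derivative at x_i, h_i = 1, 3, 1, 3, and Δ_i = (y_(i+1) − y_i)/h_i = 9, 1, -6, 1:
  1·M_0 + 8·M_1 + 3·M_2 = 6(Δ_1 - Δ_0) = -48
  3·M_1 + 8·M_2 + 1·M_3 = 6(Δ_2 - Δ_1) = -42
  1·M_2 + 8·M_3 + 3·M_4 = 6(Δ_3 - Δ_2) = 42
Natural end conditions: M_0 = M_4 = 0.
Hence M_0 = 0, M_1 = -35/8, M_2 = -13/3, M_3 = 139/24, M_4 = 0.
On [3, 4], S'(x) = b_2 + 2c_2·(x - 3) + 3d_2·(x - 3)² with b_2 = Δ_2 - h_2(2M_2 + M_3)/6 = -265/48, c_2 = M_2/2 = -13/6, d_2 = (M_3 - M_2)/(6h_2) = 27/16. So S'(3) = -265/48.

-5.5208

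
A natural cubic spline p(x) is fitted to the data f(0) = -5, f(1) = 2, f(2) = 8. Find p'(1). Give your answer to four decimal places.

Put m_i = p'' at the i-th knot. Here h = (1, 1) and Δ = (7, 6), so the interior equations h_(i-1)·m_(i-1) + 2(h_(i-1)+h_i)·m_i + h_i·m_(i+1) = 6(Δ_i − Δ_(i-1)) read
  1·m_0 + 4·m_1 + 1·m_2 = 6(Δ_1 - Δ_0) = -6
Natural end conditions: m_0 = m_2 = 0.
Hence m_0 = 0, m_1 = -3/2, m_2 = 0.
On [1, 2], p'(x) = b_1 + 2c_1·(x - 1) + 3d_1·(x - 1)² with b_1 = Δ_1 - h_1(2m_1 + m_2)/6 = 13/2, c_1 = m_1/2 = -3/4, d_1 = (m_2 - m_1)/(6h_1) = 1/4. So p'(1) = 13/2.

6.5000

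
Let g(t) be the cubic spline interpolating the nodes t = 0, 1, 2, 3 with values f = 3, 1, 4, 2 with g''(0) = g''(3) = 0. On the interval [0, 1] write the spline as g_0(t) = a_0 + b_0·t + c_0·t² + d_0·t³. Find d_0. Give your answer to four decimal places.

1.6667

With M_i denoting the second derivative at x_i, h_i = 1, 1, 1, and Δ_i = (y_(i+1) − y_i)/h_i = -2, 3, -2:
  1·M_0 + 4·M_1 + 1·M_2 = 6(Δ_1 - Δ_0) = 30
  1·M_1 + 4·M_2 + 1·M_3 = 6(Δ_2 - Δ_1) = -30
Natural end conditions: M_0 = M_3 = 0.
Solving: M_0 = 0, M_1 = 10, M_2 = -10, M_3 = 0.
On [0, 1], with g_0(t) = a_0 + b_0·t + c_0·t² + d_0·t³: c_0 = M_0/2 = 0, d_0 = (M_1 - M_0)/(6h_0) = 5/3, b_0 = Δ_0 - h_0(2M_0 + M_1)/6 = -11/3.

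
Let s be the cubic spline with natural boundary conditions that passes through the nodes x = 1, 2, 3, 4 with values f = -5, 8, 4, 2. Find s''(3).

10

Write m_i for s''(x_i). With h_i = 1, 1, 1 and divided differences Δ_i = 13, -4, -2, the continuity of s' gives the tridiagonal system
  1·m_0 + 4·m_1 + 1·m_2 = 6(Δ_1 - Δ_0) = -102
  1·m_1 + 4·m_2 + 1·m_3 = 6(Δ_2 - Δ_1) = 12
Natural end conditions: m_0 = m_3 = 0.
Solving the tridiagonal system: m_0 = 0, m_1 = -28, m_2 = 10, m_3 = 0.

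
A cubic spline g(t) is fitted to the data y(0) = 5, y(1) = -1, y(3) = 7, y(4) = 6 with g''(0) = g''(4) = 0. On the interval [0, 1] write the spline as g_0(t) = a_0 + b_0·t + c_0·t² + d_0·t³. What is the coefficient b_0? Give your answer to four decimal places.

With m_i denoting the second derivative at x_i, h_i = 1, 2, 1, and Δ_i = (y_(i+1) − y_i)/h_i = -6, 4, -1:
  1·m_0 + 6·m_1 + 2·m_2 = 6(Δ_1 - Δ_0) = 60
  2·m_1 + 6·m_2 + 1·m_3 = 6(Δ_2 - Δ_1) = -30
Natural end conditions: m_0 = m_3 = 0.
Solving the tridiagonal system: m_0 = 0, m_1 = 105/8, m_2 = -75/8, m_3 = 0.
On [0, 1], with g_0(t) = a_0 + b_0·t + c_0·t² + d_0·t³: c_0 = m_0/2 = 0, d_0 = (m_1 - m_0)/(6h_0) = 35/16, b_0 = Δ_0 - h_0(2m_0 + m_1)/6 = -131/16.

-8.1875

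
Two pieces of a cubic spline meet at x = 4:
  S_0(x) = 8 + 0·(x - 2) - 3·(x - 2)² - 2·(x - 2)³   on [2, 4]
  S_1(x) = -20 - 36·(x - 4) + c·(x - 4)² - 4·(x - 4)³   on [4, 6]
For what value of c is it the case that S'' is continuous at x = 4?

-15

S_0''(x) = -6 - 12·(x - 2), so S_0''(4) = -30. On the right, S_1''(4) = 2c, so c = -15.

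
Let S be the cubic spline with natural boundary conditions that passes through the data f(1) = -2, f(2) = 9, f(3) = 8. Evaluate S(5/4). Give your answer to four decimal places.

1.4531

Put M_i = S'' at the i-th knot. Here h = (1, 1) and Δ = (11, -1), so the interior equations h_(i-1)·M_(i-1) + 2(h_(i-1)+h_i)·M_i + h_i·M_(i+1) = 6(Δ_i − Δ_(i-1)) read
  1·M_0 + 4·M_1 + 1·M_2 = 6(Δ_1 - Δ_0) = -72
Natural end conditions: M_0 = M_2 = 0.
Forward elimination and back-substitution give M_0 = 0, M_1 = -18, M_2 = 0.
On [1, 2], S(t) = -2 + 14·(t - 1) + 0·(t - 1)² - 3·(t - 1)³.
With (t - 1) = 1/4: S(5/4) = 93/64.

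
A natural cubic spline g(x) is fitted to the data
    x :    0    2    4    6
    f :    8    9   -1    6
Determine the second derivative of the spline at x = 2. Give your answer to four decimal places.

-6.1000

Write M_i for g''(x_i). With h_i = 2, 2, 2 and divided differences Δ_i = 1/2, -5, 7/2, the continuity of g' gives the tridiagonal system
  2·M_0 + 8·M_1 + 2·M_2 = 6(Δ_1 - Δ_0) = -33
  2·M_1 + 8·M_2 + 2·M_3 = 6(Δ_2 - Δ_1) = 51
Natural end conditions: M_0 = M_3 = 0.
Hence M_0 = 0, M_1 = -61/10, M_2 = 79/10, M_3 = 0.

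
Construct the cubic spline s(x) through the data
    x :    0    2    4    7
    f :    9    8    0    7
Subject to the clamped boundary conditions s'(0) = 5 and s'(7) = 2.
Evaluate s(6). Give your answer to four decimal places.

Let M_i = s''(x_i). Step sizes h_i = 2, 2, 3; slopes of the chords Δ_i = (y_(i+1) - y_i)/h_i = -1/2, -4, 7/3.
  2·M_0 + 8·M_1 + 2·M_2 = 6(Δ_1 - Δ_0) = -21
  2·M_1 + 10·M_2 + 3·M_3 = 6(Δ_2 - Δ_1) = 38
Clamped end conditions give two more equations: 2h_0·M_0 + h_0·M_1 = 6(Δ_0 - s'(0)) = -33 and h_2·M_2 + 2h_2·M_3 = 6(s'(7) - Δ_2) = -2.
Solving: M_0 = -533/74, M_1 = -155/74, M_2 = 188/37, M_3 = -319/111.
On [4, 7], s(x) = 0 - 97/74·(x - 4) + 94/37·(x - 4)² - 883/1998·(x - 4)³.
With (x - 4) = 2: s(6) = 4001/999.

4.0050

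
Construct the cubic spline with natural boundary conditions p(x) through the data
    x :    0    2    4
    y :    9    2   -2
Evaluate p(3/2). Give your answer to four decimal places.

With M_i denoting the second derivative at x_i, h_i = 2, 2, and Δ_i = (y_(i+1) − y_i)/h_i = -7/2, -2:
  2·M_0 + 8·M_1 + 2·M_2 = 6(Δ_1 - Δ_0) = 9
Natural end conditions: M_0 = M_2 = 0.
Solving: M_0 = 0, M_1 = 9/8, M_2 = 0.
On [0, 2], p(x) = 9 - 31/8·x + 0·x² + 3/32·x³.
With x = 3/2: p(3/2) = 897/256.

3.5039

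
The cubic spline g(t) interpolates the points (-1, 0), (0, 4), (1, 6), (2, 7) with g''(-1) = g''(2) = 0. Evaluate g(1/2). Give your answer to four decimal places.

Write σ_i for g''(x_i). With h_i = 1, 1, 1 and divided differences Δ_i = 4, 2, 1, the continuity of g' gives the tridiagonal system
  1·σ_0 + 4·σ_1 + 1·σ_2 = 6(Δ_1 - Δ_0) = -12
  1·σ_1 + 4·σ_2 + 1·σ_3 = 6(Δ_2 - Δ_1) = -6
Natural end conditions: σ_0 = σ_3 = 0.
Solving the tridiagonal system: σ_0 = 0, σ_1 = -14/5, σ_2 = -4/5, σ_3 = 0.
On [0, 1], g(t) = 4 + 46/15·t - 7/5·t² + 1/3·t³.
With t = 1/2: g(1/2) = 209/40.

5.2250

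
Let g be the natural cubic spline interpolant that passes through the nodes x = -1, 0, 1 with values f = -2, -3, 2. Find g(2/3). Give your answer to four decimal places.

-0.1111

Let m_i = g''(x_i). Step sizes h_i = 1, 1; slopes of the chords Δ_i = (y_(i+1) - y_i)/h_i = -1, 5.
  1·m_0 + 4·m_1 + 1·m_2 = 6(Δ_1 - Δ_0) = 36
Natural end conditions: m_0 = m_2 = 0.
Forward elimination and back-substitution give m_0 = 0, m_1 = 9, m_2 = 0.
On [0, 1], g(x) = -3 + 2·x + 9/2·x² - 3/2·x³.
With x = 2/3: g(2/3) = -1/9.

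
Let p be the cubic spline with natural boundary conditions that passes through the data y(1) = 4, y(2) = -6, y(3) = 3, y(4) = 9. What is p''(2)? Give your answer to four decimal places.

31.6000

Put M_i = p'' at the i-th knot. Here h = (1, 1, 1) and Δ = (-10, 9, 6), so the interior equations h_(i-1)·M_(i-1) + 2(h_(i-1)+h_i)·M_i + h_i·M_(i+1) = 6(Δ_i − Δ_(i-1)) read
  1·M_0 + 4·M_1 + 1·M_2 = 6(Δ_1 - Δ_0) = 114
  1·M_1 + 4·M_2 + 1·M_3 = 6(Δ_2 - Δ_1) = -18
Natural end conditions: M_0 = M_3 = 0.
Forward elimination and back-substitution give M_0 = 0, M_1 = 158/5, M_2 = -62/5, M_3 = 0.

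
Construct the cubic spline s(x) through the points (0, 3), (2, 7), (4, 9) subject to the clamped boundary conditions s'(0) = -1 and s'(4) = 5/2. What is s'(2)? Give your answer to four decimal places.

Write M_i for s''(x_i). With h_i = 2, 2 and divided differences Δ_i = 2, 1, the continuity of s' gives the tridiagonal system
  2·M_0 + 8·M_1 + 2·M_2 = 6(Δ_1 - Δ_0) = -6
Clamped end conditions give two more equations: 2h_0·M_0 + h_0·M_1 = 6(Δ_0 - s'(0)) = 18 and h_1·M_1 + 2h_1·M_2 = 6(s'(4) - Δ_1) = 9.
Forward elimination and back-substitution give M_0 = 49/8, M_1 = -13/4, M_2 = 31/8.
On [2, 4], s'(x) = b_1 + 2c_1·(x - 2) + 3d_1·(x - 2)² with b_1 = Δ_1 - h_1(2M_1 + M_2)/6 = 15/8, c_1 = M_1/2 = -13/8, d_1 = (M_2 - M_1)/(6h_1) = 19/32. So s'(2) = 15/8.

1.8750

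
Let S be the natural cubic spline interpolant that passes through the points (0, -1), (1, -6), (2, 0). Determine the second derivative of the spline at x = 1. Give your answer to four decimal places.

16.5000

Let m_i = S''(x_i). Step sizes h_i = 1, 1; slopes of the chords Δ_i = (y_(i+1) - y_i)/h_i = -5, 6.
  1·m_0 + 4·m_1 + 1·m_2 = 6(Δ_1 - Δ_0) = 66
Natural end conditions: m_0 = m_2 = 0.
Solving: m_0 = 0, m_1 = 33/2, m_2 = 0.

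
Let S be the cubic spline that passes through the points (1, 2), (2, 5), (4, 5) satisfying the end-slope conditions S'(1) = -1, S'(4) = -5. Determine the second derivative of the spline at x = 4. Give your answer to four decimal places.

-5.8333

Write M_i for S''(x_i). With h_i = 1, 2 and divided differences Δ_i = 3, 0, the continuity of S' gives the tridiagonal system
  1·M_0 + 6·M_1 + 2·M_2 = 6(Δ_1 - Δ_0) = -18
Clamped end conditions give two more equations: 2h_0·M_0 + h_0·M_1 = 6(Δ_0 - S'(1)) = 24 and h_1·M_1 + 2h_1·M_2 = 6(S'(4) - Δ_1) = -30.
Solving the tridiagonal system: M_0 = 41/3, M_1 = -10/3, M_2 = -35/6.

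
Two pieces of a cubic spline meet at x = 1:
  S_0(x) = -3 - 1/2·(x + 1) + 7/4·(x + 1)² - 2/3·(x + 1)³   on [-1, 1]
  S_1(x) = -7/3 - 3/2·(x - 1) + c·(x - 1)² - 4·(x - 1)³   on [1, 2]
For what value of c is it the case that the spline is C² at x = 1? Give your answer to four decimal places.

S_0''(x) = 7/2 - 4·(x + 1), so S_0''(1) = -9/2. On the right, S_1''(1) = 2c, so c = -9/4.

-2.2500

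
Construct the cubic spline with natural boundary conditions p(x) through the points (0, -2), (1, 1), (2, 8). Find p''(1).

With M_i denoting the second derivative at x_i, h_i = 1, 1, and Δ_i = (y_(i+1) − y_i)/h_i = 3, 7:
  1·M_0 + 4·M_1 + 1·M_2 = 6(Δ_1 - Δ_0) = 24
Natural end conditions: M_0 = M_2 = 0.
Forward elimination and back-substitution give M_0 = 0, M_1 = 6, M_2 = 0.

6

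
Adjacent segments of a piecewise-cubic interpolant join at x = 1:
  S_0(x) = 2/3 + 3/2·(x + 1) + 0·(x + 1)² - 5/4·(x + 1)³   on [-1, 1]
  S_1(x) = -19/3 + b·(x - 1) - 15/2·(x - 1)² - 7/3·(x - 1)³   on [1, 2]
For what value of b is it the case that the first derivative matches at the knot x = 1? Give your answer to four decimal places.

-13.5000

S_0'(x) = 3/2 + 0·(x + 1) - 15/4·(x + 1)², so S_0'(1) = -27/2. On the right, S_1'(1) = b, so b = -27/2.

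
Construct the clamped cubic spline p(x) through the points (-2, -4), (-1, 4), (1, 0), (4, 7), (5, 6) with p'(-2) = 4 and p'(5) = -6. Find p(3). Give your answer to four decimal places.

3.5455

Put m_i = p'' at the i-th knot. Here h = (1, 2, 3, 1) and Δ = (8, -2, 7/3, -1), so the interior equations h_(i-1)·m_(i-1) + 2(h_(i-1)+h_i)·m_i + h_i·m_(i+1) = 6(Δ_i − Δ_(i-1)) read
  1·m_0 + 6·m_1 + 2·m_2 = 6(Δ_1 - Δ_0) = -60
  2·m_1 + 10·m_2 + 3·m_3 = 6(Δ_2 - Δ_1) = 26
  3·m_2 + 8·m_3 + 1·m_4 = 6(Δ_3 - Δ_2) = -20
Clamped end conditions give two more equations: 2h_0·m_0 + h_0·m_1 = 6(Δ_0 - p'(-2)) = 24 and h_3·m_3 + 2h_3·m_4 = 6(p'(5) - Δ_3) = -30.
Solving the tridiagonal system: m_0 = 2194/111, m_1 = -1724/111, m_2 = 745/111, m_3 = -124/37, m_4 = -493/37.
On [1, 4], p(x) = 0 - 100/37·(x - 1) + 745/222·(x - 1)² - 1117/1998·(x - 1)³.
With (x - 1) = 2: p(3) = 3542/999.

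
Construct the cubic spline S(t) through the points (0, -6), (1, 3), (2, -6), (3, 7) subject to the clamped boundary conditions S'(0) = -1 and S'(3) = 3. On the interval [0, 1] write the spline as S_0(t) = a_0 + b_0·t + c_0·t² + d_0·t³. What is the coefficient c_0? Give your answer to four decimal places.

29.3333

Put m_i = S'' at the i-th knot. Here h = (1, 1, 1) and Δ = (9, -9, 13), so the interior equations h_(i-1)·m_(i-1) + 2(h_(i-1)+h_i)·m_i + h_i·m_(i+1) = 6(Δ_i − Δ_(i-1)) read
  1·m_0 + 4·m_1 + 1·m_2 = 6(Δ_1 - Δ_0) = -108
  1·m_1 + 4·m_2 + 1·m_3 = 6(Δ_2 - Δ_1) = 132
Clamped end conditions give two more equations: 2h_0·m_0 + h_0·m_1 = 6(Δ_0 - S'(0)) = 60 and h_2·m_2 + 2h_2·m_3 = 6(S'(3) - Δ_2) = -60.
Hence m_0 = 176/3, m_1 = -172/3, m_2 = 188/3, m_3 = -184/3.
On [0, 1], with S_0(t) = a_0 + b_0·t + c_0·t² + d_0·t³: c_0 = m_0/2 = 88/3, d_0 = (m_1 - m_0)/(6h_0) = -58/3, b_0 = Δ_0 - h_0(2m_0 + m_1)/6 = -1.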